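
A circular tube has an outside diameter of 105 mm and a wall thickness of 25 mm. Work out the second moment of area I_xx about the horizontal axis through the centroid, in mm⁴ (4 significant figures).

I_xx ≈ 5.517 × 10⁶ mm⁴

Split into non-overlapping primitives; take the origin at the lower-left of the bounding box.
Outer circle: ⌀105, A = 8659.01 mm², y = 52.5 mm, Ī = 5 966 602 mm⁴.
Bore (subtracted): ⌀55, A = 2375.83 mm², y = 52.5 mm, Ī = 449 180 mm⁴.
By symmetry the centroid is at mid-height, ȳ = 52.5 mm.
All pieces are centred on the horizontal axis through the centroid, so I = ΣĪ (holes subtracted) = 5 517 422 mm⁴.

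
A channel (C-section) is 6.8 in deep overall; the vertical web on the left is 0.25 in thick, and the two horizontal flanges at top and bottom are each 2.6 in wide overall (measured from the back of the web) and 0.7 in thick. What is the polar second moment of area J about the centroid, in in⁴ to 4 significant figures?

Treat the section as a set of non-overlapping primitives; coordinates are from the bounding-box lower-left.
Web: 0.25 × 6.8, A = 1.7 in², y = 3.4 in, Ī = 6.55067 in⁴.
Top flange (beyond web): 2.35 × 0.7, A = 1.645 in², y = 6.45 in, Ī = 0.0671708 in⁴.
Bottom flange (beyond web): 2.35 × 0.7, A = 1.645 in², y = 0.35 in, Ī = 0.0671708 in⁴.
By symmetry the centroid is at mid-height, ȳ = 3.4 in.
Transfer each piece to the centroidal x-axis using Ī + A·d² with d = y − 3.4:
  web: d = 0 in → contributes +6.55067 in⁴
  top flange (beyond web): d = 3.05 in → contributes +15.3698 in⁴
  bottom flange (beyond web): d = -3.05 in → contributes +15.3698 in⁴
Total I = 37.2902 in⁴.
For the y-axis: x̄ = 0.982114 in.
Repeating about the centroidal y-axis gives I_y = 3.41716 in⁴.
Polar second moment: J = I_x + I_y = 40.7074 in⁴.

J ≈ 40.71 in⁴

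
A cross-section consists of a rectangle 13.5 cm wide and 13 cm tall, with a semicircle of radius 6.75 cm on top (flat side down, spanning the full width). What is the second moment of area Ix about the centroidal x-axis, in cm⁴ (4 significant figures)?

Ix ≈ 7158 cm⁴

Decompose the section into non-overlapping parts with the origin at the bottom-left of its bounding rectangle.
Rectangular body: 13.5 × 13, A = 175.5 cm², y = 6.5 cm, Ī = 2471.63 cm⁴.
Semicircular cap: semicircle r = 6.75, A = 71.5694 cm², y = 15.8648 cm, Ī = 227.849 cm⁴.
Centroid: ȳ = ΣA·y / ΣA = 9.21273 cm.
Transfer each piece to the centroidal x-axis using Ī + A·d² with d = y − 9.21273:
  rectangular body: d = -2.71273 cm → contributes +3763.11 cm⁴
  semicircular cap: d = 6.65206 cm → contributes +3394.79 cm⁴
Total I = 7157.9 cm⁴.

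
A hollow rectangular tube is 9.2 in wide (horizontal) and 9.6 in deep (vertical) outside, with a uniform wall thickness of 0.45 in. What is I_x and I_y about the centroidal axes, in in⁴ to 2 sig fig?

Break the section into simple shapes (no overlaps), measuring from the bottom-left corner of the bounding box.
Outer rectangle: 9.2 × 9.6, A = 88.32 in², y = 4.8 in, Ī = 678.3 in⁴.
Inner void (subtracted): 8.3 × 8.7, A = 72.21 in², y = 4.8 in, Ī = 455.5 in⁴.
By symmetry the centroid is at mid-height, ȳ = 4.8 in.
All pieces are centred on the centroidal x-axis, so I = ΣĪ (holes subtracted) = 222.8 in⁴.
Repeating about the centroidal y-axis gives I_y = 208.4 in⁴.

I_x ≈ 220 in⁴, I_y ≈ 210 in⁴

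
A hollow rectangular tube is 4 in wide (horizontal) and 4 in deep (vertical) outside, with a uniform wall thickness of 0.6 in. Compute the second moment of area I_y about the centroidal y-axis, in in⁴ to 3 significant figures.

Treat the section as a set of non-overlapping primitives; coordinates are from the bounding-box lower-left.
Outer rectangle: 4 × 4, A = 16 in², x = 2 in, Ī = 21.333 in⁴.
Inner void (subtracted): 2.8 × 2.8, A = 7.84 in², x = 2 in, Ī = 5.1221 in⁴.
By symmetry the centroid is at mid-width, x̄ = 2 in.
All pieces are centred on the centroidal y-axis, so I = ΣĪ (holes subtracted) = 16.211 in⁴.

I_y ≈ 16.2 in⁴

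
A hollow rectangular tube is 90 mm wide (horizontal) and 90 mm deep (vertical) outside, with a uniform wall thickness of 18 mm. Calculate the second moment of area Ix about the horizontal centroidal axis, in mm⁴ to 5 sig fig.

Treat the section as a set of non-overlapping primitives; coordinates are from the bounding-box lower-left.
Outer rectangle: 90 × 90, A = 8 100 mm², y = 45 mm, Ī = 5 467 500 mm⁴.
Inner void (subtracted): 54 × 54, A = 2 916 mm², y = 45 mm, Ī = 708 588 mm⁴.
By symmetry the centroid is at mid-height, ȳ = 45 mm.
All pieces are centred on the horizontal centroidal axis, so I = ΣĪ (holes subtracted) = 4 758 912 mm⁴.

Ix ≈ 4.7589 × 10⁶ mm⁴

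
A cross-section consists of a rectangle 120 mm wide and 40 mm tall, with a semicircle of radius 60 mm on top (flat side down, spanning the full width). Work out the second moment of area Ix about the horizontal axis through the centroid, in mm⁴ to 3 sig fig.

Decompose the section into non-overlapping parts with the origin at the bottom-left of its bounding rectangle.
Rectangular body: 120 × 40, A = 4 800 mm², y = 20 mm, Ī = 640 000 mm⁴.
Semicircular cap: semicircle r = 60, A = 5654.9 mm², y = 65.465 mm, Ī = 1 422 450 mm⁴.
Centroid: ȳ = ΣA·y / ΣA = 44.591 mm.
Transfer each piece to the horizontal axis through the centroid using Ī + A·d² with d = y − 44.591:
  rectangular body: d = -24.591 mm → contributes +3 542 681 mm⁴
  semicircular cap: d = 20.874 mm → contributes +3 886 323 mm⁴
Total I = 7 429 004 mm⁴.

Ix ≈ 7.43 × 10⁶ mm⁴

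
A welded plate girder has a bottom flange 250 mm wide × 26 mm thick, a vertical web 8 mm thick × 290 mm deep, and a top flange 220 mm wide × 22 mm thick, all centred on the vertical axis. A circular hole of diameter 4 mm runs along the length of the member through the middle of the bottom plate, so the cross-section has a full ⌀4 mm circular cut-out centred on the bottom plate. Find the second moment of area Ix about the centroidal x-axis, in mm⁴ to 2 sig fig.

Decompose the section into non-overlapping parts with the origin at the bottom-left of its bounding rectangle.
Bottom plate: 250 × 26, A = 6 500 mm², y = 13 mm, Ī = 366 167 mm⁴.
Web plate: 8 × 290, A = 2 320 mm², y = 171 mm, Ī = 16 259 333 mm⁴.
Top plate: 220 × 22, A = 4 840 mm², y = 327 mm, Ī = 195 213 mm⁴.
Hole (subtracted): ⌀4, A = 12.57 mm², y = 13 mm, Ī = 12.57 mm⁴.
Centroid: ȳ = ΣA·y / ΣA = 151.2 mm.
Transfer each piece to the centroidal x-axis using Ī + A·d² with d = y − 151.2:
  bottom plate: d = -138.2 mm → contributes +124 543 438 mm⁴
  web plate: d = 19.78 mm → contributes +17 167 220 mm⁴
  top plate: d = 175.8 mm → contributes +149 748 003 mm⁴
  hole: d = -138.2 mm → contributes −240 083 mm⁴
Total I = 291 218 579 mm⁴.

Ix ≈ 2.9 × 10⁸ mm⁴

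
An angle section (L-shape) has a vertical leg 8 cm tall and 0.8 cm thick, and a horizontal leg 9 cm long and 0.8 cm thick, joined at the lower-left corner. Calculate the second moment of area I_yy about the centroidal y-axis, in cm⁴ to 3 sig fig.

Split into non-overlapping primitives; take the origin at the lower-left of the bounding box.
Vertical leg: 0.8 × 8, A = 6.4 cm², x = 0.4 cm, Ī = 0.34133 cm⁴.
Horizontal leg (remainder): 8.2 × 0.8, A = 6.56 cm², x = 4.9 cm, Ī = 36.758 cm⁴.
Centroid: x̄ = ΣA·x / ΣA = 2.6778 cm.
Transfer each piece to the centroidal y-axis using Ī + A·d² with d = x − 2.6778:
  vertical leg: d = -2.2778 cm → contributes +33.546 cm⁴
  horizontal leg (remainder): d = 2.2222 cm → contributes +69.153 cm⁴
Total I = 102.7 cm⁴.

I_yy ≈ 103 cm⁴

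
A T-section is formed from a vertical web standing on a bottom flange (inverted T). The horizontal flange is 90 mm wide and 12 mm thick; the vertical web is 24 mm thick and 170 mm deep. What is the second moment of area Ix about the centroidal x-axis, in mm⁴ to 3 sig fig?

Ix ≈ 1.69 × 10⁷ mm⁴

Decompose the section into non-overlapping parts with the origin at the bottom-left of its bounding rectangle.
Flange: 90 × 12, A = 1 080 mm², y = 6 mm, Ī = 12 960 mm⁴.
Web: 24 × 170, A = 4 080 mm², y = 97 mm, Ī = 9 826 000 mm⁴.
Centroid: ȳ = ΣA·y / ΣA = 77.953 mm.
Transfer each piece to the centroidal x-axis using Ī + A·d² with d = y − 77.953:
  flange: d = -71.953 mm → contributes +5 604 449 mm⁴
  web: d = 19.047 mm → contributes +11 306 100 mm⁴
Total I = 16 910 549 mm⁴.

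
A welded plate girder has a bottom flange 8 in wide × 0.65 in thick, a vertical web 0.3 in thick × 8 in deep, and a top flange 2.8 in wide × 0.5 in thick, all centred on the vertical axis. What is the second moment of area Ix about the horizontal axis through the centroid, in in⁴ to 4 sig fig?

Decompose the section into non-overlapping parts with the origin at the bottom-left of its bounding rectangle.
Bottom plate: 8 × 0.65, A = 5.2 in², y = 0.325 in, Ī = 0.183083 in⁴.
Web plate: 0.3 × 8, A = 2.4 in², y = 4.65 in, Ī = 12.8 in⁴.
Top plate: 2.8 × 0.5, A = 1.4 in², y = 8.9 in, Ī = 0.0291667 in⁴.
Centroid: ȳ = ΣA·y / ΣA = 2.81222 in.
Transfer each piece to the horizontal axis through the centroid using Ī + A·d² with d = y − 2.81222:
  bottom plate: d = -2.48722 in → contributes +32.3517 in⁴
  web plate: d = 1.83778 in → contributes +20.9058 in⁴
  top plate: d = 6.08778 in → contributes +51.9146 in⁴
Total I = 105.172 in⁴.

Ix ≈ 105.2 in⁴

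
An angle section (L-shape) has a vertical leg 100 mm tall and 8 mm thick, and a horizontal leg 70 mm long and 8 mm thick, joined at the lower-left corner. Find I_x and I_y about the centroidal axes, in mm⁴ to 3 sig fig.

Split into non-overlapping primitives; take the origin at the lower-left of the bounding box.
Vertical leg: 8 × 100, A = 800 mm², y = 50 mm, Ī = 666 667 mm⁴.
Horizontal leg (remainder): 62 × 8, A = 496 mm², y = 4 mm, Ī = 2645.3 mm⁴.
Centroid: ȳ = ΣA·y / ΣA = 32.395 mm.
Transfer each piece to the centroidal x-axis using Ī + A·d² with d = y − 32.395:
  vertical leg: d = 17.605 mm → contributes +914 614 mm⁴
  horizontal leg (remainder): d = -28.395 mm → contributes +402 560 mm⁴
Total I = 1 317 174 mm⁴.
For the y-axis: x̄ = 17.395 mm.
Repeating about the centroidal y-axis gives I_y = 538 214 mm⁴.

I_x ≈ 1.32 × 10⁶ mm⁴, I_y ≈ 5.38 × 10⁵ mm⁴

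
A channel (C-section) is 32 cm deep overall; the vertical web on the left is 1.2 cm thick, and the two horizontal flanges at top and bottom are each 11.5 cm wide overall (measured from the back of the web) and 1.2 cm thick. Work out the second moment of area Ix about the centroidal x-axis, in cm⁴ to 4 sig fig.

Ix ≈ 9142 cm⁴

Break the section into simple shapes (no overlaps), measuring from the bottom-left corner of the bounding box.
Web: 1.2 × 32, A = 38.4 cm², y = 16 cm, Ī = 3276.8 cm⁴.
Top flange (beyond web): 10.3 × 1.2, A = 12.36 cm², y = 31.4 cm, Ī = 1.4832 cm⁴.
Bottom flange (beyond web): 10.3 × 1.2, A = 12.36 cm², y = 0.6 cm, Ī = 1.4832 cm⁴.
By symmetry the centroid is at mid-height, ȳ = 16 cm.
Transfer each piece to the centroidal x-axis using Ī + A·d² with d = y − 16:
  web: d = 0 cm → contributes +3276.8 cm⁴
  top flange (beyond web): d = 15.4 cm → contributes +2932.78 cm⁴
  bottom flange (beyond web): d = -15.4 cm → contributes +2932.78 cm⁴
Total I = 9142.36 cm⁴.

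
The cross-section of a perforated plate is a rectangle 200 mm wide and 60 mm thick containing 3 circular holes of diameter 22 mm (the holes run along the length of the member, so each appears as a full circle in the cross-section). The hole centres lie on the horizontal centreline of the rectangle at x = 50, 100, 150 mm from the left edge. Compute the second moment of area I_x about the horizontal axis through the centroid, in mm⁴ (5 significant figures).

Split into non-overlapping primitives; take the origin at the lower-left of the bounding box.
Plate: 200 × 60, A = 12 000 mm², y = 30 mm, Ī = 3 600 000 mm⁴.
Hole 1 (subtracted): ⌀22, A = 380.1327 mm², y = 30 mm, Ī = 11499.01 mm⁴.
Hole 2 (subtracted): ⌀22, A = 380.1327 mm², y = 30 mm, Ī = 11499.01 mm⁴.
Hole 3 (subtracted): ⌀22, A = 380.1327 mm², y = 30 mm, Ī = 11499.01 mm⁴.
By symmetry the centroid is at mid-height, ȳ = 30 mm.
All pieces are centred on the horizontal axis through the centroid, so I = ΣĪ (holes subtracted) = 3 565 503 mm⁴.

I_x ≈ 3.5655 × 10⁶ mm⁴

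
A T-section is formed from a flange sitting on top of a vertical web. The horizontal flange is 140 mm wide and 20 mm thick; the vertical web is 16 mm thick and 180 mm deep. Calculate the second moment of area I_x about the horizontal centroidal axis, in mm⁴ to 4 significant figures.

Decompose the section into non-overlapping parts with the origin at the bottom-left of its bounding rectangle.
Flange: 140 × 20, A = 2 800 mm², y = 190 mm, Ī = 93333.3 mm⁴.
Web: 16 × 180, A = 2 880 mm², y = 90 mm, Ī = 7 776 000 mm⁴.
Centroid: ȳ = ΣA·y / ΣA = 139.296 mm.
Transfer each piece to the horizontal centroidal axis using Ī + A·d² with d = y − 139.296:
  flange: d = 50.7042 mm → contributes +7 291 905 mm⁴
  web: d = -49.2958 mm → contributes +14 774 611 mm⁴
Total I = 22 066 516 mm⁴.

I_x ≈ 2.207 × 10⁷ mm⁴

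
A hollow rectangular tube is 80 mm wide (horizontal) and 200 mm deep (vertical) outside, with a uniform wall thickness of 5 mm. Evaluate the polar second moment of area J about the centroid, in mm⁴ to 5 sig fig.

Treat the section as a set of non-overlapping primitives; coordinates are from the bounding-box lower-left.
Outer rectangle: 80 × 200, A = 16 000 mm², y = 100 mm, Ī = 53 333 333 mm⁴.
Inner void (subtracted): 70 × 190, A = 13 300 mm², y = 100 mm, Ī = 40 010 833 mm⁴.
By symmetry the centroid is at mid-height, ȳ = 100 mm.
All pieces are centred on the centroidal x-axis, so I = ΣĪ (holes subtracted) = 13 322 500 mm⁴.
Repeating about the centroidal y-axis gives I_y = 3 102 500 mm⁴.
Polar second moment: J = I_x + I_y = 16 425 000 mm⁴.

J ≈ 1.6425 × 10⁷ mm⁴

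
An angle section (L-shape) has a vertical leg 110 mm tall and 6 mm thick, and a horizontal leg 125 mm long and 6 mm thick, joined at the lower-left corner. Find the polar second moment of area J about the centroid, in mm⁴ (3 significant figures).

J ≈ 3.78 × 10⁶ mm⁴

Split into non-overlapping primitives; take the origin at the lower-left of the bounding box.
Vertical leg: 6 × 110, A = 660 mm², y = 55 mm, Ī = 665 500 mm⁴.
Horizontal leg (remainder): 119 × 6, A = 714 mm², y = 3 mm, Ī = 2 142 mm⁴.
Centroid: ȳ = ΣA·y / ΣA = 27.978 mm.
Transfer each piece to the centroidal x-axis using Ī + A·d² with d = y − 27.978:
  vertical leg: d = 27.022 mm → contributes +1 147 418 mm⁴
  horizontal leg (remainder): d = -24.978 mm → contributes +447 613 mm⁴
Total I = 1 595 031 mm⁴.
For the y-axis: x̄ = 35.478 mm.
Repeating about the centroidal y-axis gives I_y = 2 184 284 mm⁴.
Polar second moment: J = I_x + I_y = 3 779 315 mm⁴.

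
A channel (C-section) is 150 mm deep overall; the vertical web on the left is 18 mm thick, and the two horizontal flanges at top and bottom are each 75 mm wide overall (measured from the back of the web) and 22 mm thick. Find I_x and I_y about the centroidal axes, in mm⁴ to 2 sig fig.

I_x ≈ 1.5 × 10⁷ mm⁴, I_y ≈ 2.6 × 10⁶ mm⁴

Treat the section as a set of non-overlapping primitives; coordinates are from the bounding-box lower-left.
Web: 18 × 150, A = 2 700 mm², y = 75 mm, Ī = 5 062 500 mm⁴.
Top flange (beyond web): 57 × 22, A = 1 254 mm², y = 139 mm, Ī = 50 578 mm⁴.
Bottom flange (beyond web): 57 × 22, A = 1 254 mm², y = 11 mm, Ī = 50 578 mm⁴.
By symmetry the centroid is at mid-height, ȳ = 75 mm.
Transfer each piece to the centroidal x-axis using Ī + A·d² with d = y − 75:
  web: d = 0 mm → contributes +5 062 500 mm⁴
  top flange (beyond web): d = 64 mm → contributes +5 186 962 mm⁴
  bottom flange (beyond web): d = -64 mm → contributes +5 186 962 mm⁴
Total I = 15 436 424 mm⁴.
For the y-axis: x̄ = 27.06 mm.
Repeating about the centroidal y-axis gives I_y = 2 580 390 mm⁴.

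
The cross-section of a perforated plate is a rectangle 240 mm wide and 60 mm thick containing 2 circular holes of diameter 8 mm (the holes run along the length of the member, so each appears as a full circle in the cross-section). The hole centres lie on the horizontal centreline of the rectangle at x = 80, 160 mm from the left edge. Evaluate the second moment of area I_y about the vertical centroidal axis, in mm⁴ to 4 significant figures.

I_y ≈ 6.896 × 10⁷ mm⁴

Split into non-overlapping primitives; take the origin at the lower-left of the bounding box.
Plate: 240 × 60, A = 14 400 mm², x = 120 mm, Ī = 69 120 000 mm⁴.
Hole 1 (subtracted): ⌀8, A = 50.2655 mm², x = 80 mm, Ī = 201.062 mm⁴.
Hole 2 (subtracted): ⌀8, A = 50.2655 mm², x = 160 mm, Ī = 201.062 mm⁴.
By symmetry the centroid is at mid-width, x̄ = 120 mm.
Transfer each piece to the vertical centroidal axis using Ī + A·d² with d = x − 120:
  plate: d = 0 mm → contributes +69 120 000 mm⁴
  hole 1: d = -40 mm → contributes −80625.8 mm⁴
  hole 2: d = 40 mm → contributes −80625.8 mm⁴
Total I = 68 958 748 mm⁴.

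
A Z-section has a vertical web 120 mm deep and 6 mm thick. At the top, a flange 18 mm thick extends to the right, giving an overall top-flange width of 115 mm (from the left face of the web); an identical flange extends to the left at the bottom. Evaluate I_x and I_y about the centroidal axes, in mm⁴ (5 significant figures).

I_x ≈ 1.1176 × 10⁷ mm⁴, I_y ≈ 1.6861 × 10⁷ mm⁴

Break the section into simple shapes (no overlaps), measuring from the bottom-left corner of the bounding box.
Web: 6 × 120, A = 720 mm², y = 60 mm, Ī = 864 000 mm⁴.
Top flange (beyond web): 109 × 18, A = 1 962 mm², y = 111 mm, Ī = 52 974 mm⁴.
Bottom flange (beyond web): 109 × 18, A = 1 962 mm², y = 9 mm, Ī = 52 974 mm⁴.
Centroid: ȳ = ΣA·y / ΣA = 60 mm.
Transfer each piece to the centroidal x-axis using Ī + A·d² with d = y − 60:
  web: d = 0 mm → contributes +864 000 mm⁴
  top flange (beyond web): d = 51 mm → contributes +5 156 136 mm⁴
  bottom flange (beyond web): d = -51 mm → contributes +5 156 136 mm⁴
Total I = 11 176 272 mm⁴.
For the y-axis: x̄ = 112 mm.
Repeating about the centroidal y-axis gives I_y = 16 860 972 mm⁴.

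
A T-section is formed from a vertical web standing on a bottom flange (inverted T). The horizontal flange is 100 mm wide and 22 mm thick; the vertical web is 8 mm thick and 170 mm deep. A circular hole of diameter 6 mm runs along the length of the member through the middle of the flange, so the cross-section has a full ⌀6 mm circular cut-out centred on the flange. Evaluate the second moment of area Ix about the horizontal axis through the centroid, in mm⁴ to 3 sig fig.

Treat the section as a set of non-overlapping primitives; coordinates are from the bounding-box lower-left.
Flange: 100 × 22, A = 2 200 mm², y = 11 mm, Ī = 88 733 mm⁴.
Web: 8 × 170, A = 1 360 mm², y = 107 mm, Ī = 3 275 333 mm⁴.
Hole (subtracted): ⌀6, A = 28.274 mm², y = 11 mm, Ī = 63.617 mm⁴.
Centroid: ȳ = ΣA·y / ΣA = 47.968 mm.
Transfer each piece to the horizontal axis through the centroid using Ī + A·d² with d = y − 47.968:
  flange: d = -36.968 mm → contributes +3 095 288 mm⁴
  web: d = 59.032 mm → contributes +8 014 668 mm⁴
  hole: d = -36.968 mm → contributes −38 704 mm⁴
Total I = 11 071 252 mm⁴.

Ix ≈ 1.11 × 10⁷ mm⁴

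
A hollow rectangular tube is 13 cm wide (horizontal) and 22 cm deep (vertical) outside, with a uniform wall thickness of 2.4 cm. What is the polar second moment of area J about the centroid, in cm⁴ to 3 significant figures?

Break the section into simple shapes (no overlaps), measuring from the bottom-left corner of the bounding box.
Outer rectangle: 13 × 22, A = 286 cm², y = 11 cm, Ī = 11 535 cm⁴.
Inner void (subtracted): 8.2 × 17.2, A = 141.04 cm², y = 11 cm, Ī = 3477.1 cm⁴.
By symmetry the centroid is at mid-height, ȳ = 11 cm.
All pieces are centred on the centroidal x-axis, so I = ΣĪ (holes subtracted) = 8058.2 cm⁴.
Repeating about the centroidal y-axis gives I_y = 3237.5 cm⁴.
Polar second moment: J = I_x + I_y = 11 296 cm⁴.

J ≈ 1.13 × 10⁴ cm⁴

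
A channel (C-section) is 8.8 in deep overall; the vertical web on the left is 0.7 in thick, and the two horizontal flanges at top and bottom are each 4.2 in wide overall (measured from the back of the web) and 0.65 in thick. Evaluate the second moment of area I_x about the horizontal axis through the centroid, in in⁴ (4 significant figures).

Break the section into simple shapes (no overlaps), measuring from the bottom-left corner of the bounding box.
Web: 0.7 × 8.8, A = 6.16 in², y = 4.4 in, Ī = 39.7525 in⁴.
Top flange (beyond web): 3.5 × 0.65, A = 2.275 in², y = 8.475 in, Ī = 0.080099 in⁴.
Bottom flange (beyond web): 3.5 × 0.65, A = 2.275 in², y = 0.325 in, Ī = 0.080099 in⁴.
By symmetry the centroid is at mid-height, ȳ = 4.4 in.
Transfer each piece to the horizontal axis through the centroid using Ī + A·d² with d = y − 4.4:
  web: d = 0 in → contributes +39.7525 in⁴
  top flange (beyond web): d = 4.075 in → contributes +37.8579 in⁴
  bottom flange (beyond web): d = -4.075 in → contributes +37.8579 in⁴
Total I = 115.468 in⁴.

I_x ≈ 115.5 in⁴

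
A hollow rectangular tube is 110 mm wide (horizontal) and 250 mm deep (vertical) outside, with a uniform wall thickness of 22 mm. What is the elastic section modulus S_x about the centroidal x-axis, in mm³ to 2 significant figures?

Split into non-overlapping primitives; take the origin at the lower-left of the bounding box.
Outer rectangle: 110 × 250, A = 27 500 mm², y = 125 mm, Ī = 143 229 167 mm⁴.
Inner void (subtracted): 66 × 206, A = 13 596 mm², y = 125 mm, Ī = 48 079 988 mm⁴.
By symmetry the centroid is at mid-height, ȳ = 125 mm.
All pieces are centred on the centroidal x-axis, so I = ΣĪ (holes subtracted) = 95 149 179 mm⁴.
Extreme fibre distance c = 125 mm; S = I/c = 761 193 mm³.

S_x ≈ 7.6 × 10⁵ mm³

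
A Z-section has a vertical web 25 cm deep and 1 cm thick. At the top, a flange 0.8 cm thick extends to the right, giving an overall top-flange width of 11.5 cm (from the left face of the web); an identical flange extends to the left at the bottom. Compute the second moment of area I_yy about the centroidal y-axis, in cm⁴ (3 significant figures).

Split into non-overlapping primitives; take the origin at the lower-left of the bounding box.
Web: 1 × 25, A = 25 cm², x = 11 cm, Ī = 2.0833 cm⁴.
Top flange (beyond web): 10.5 × 0.8, A = 8.4 cm², x = 16.75 cm, Ī = 77.175 cm⁴.
Bottom flange (beyond web): 10.5 × 0.8, A = 8.4 cm², x = 5.25 cm, Ī = 77.175 cm⁴.
Centroid: x̄ = ΣA·x / ΣA = 11 cm.
Transfer each piece to the centroidal y-axis using Ī + A·d² with d = x − 11:
  web: d = 0 cm → contributes +2.0833 cm⁴
  top flange (beyond web): d = 5.75 cm → contributes +354.9 cm⁴
  bottom flange (beyond web): d = -5.75 cm → contributes +354.9 cm⁴
Total I = 711.88 cm⁴.

I_yy ≈ 712 cm⁴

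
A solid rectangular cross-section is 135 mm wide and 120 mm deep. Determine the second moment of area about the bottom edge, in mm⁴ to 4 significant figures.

I_base ≈ 7.776 × 10⁷ mm⁴

The section: 135 × 120, A = 16 200 mm², y = 60 mm, Ī = 19 440 000 mm⁴.
Transfer it to the base of the section using Ī + A·d² with d = y − 0:
  the section: d = 60 mm → contributes +77 760 000 mm⁴
Total I = 77 760 000 mm⁴.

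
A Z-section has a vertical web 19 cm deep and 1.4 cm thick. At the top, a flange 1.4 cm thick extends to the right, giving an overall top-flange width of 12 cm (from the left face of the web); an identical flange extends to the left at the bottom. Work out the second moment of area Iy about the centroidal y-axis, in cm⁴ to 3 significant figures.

Treat the section as a set of non-overlapping primitives; coordinates are from the bounding-box lower-left.
Web: 1.4 × 19, A = 26.6 cm², x = 11.3 cm, Ī = 4.3447 cm⁴.
Top flange (beyond web): 10.6 × 1.4, A = 14.84 cm², x = 17.3 cm, Ī = 138.95 cm⁴.
Bottom flange (beyond web): 10.6 × 1.4, A = 14.84 cm², x = 5.3 cm, Ī = 138.95 cm⁴.
Centroid: x̄ = ΣA·x / ΣA = 11.3 cm.
Transfer each piece to the centroidal y-axis using Ī + A·d² with d = x − 11.3:
  web: d = 0 cm → contributes +4.3447 cm⁴
  top flange (beyond web): d = 6 cm → contributes +673.19 cm⁴
  bottom flange (beyond web): d = -6 cm → contributes +673.19 cm⁴
Total I = 1350.7 cm⁴.

Iy ≈ 1350 cm⁴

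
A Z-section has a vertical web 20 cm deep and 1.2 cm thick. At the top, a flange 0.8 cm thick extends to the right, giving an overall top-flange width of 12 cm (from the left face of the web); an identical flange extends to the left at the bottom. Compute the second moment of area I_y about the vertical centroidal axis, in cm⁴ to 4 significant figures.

I_y ≈ 792.9 cm⁴

Decompose the section into non-overlapping parts with the origin at the bottom-left of its bounding rectangle.
Web: 1.2 × 20, A = 24 cm², x = 11.4 cm, Ī = 2.88 cm⁴.
Top flange (beyond web): 10.8 × 0.8, A = 8.64 cm², x = 17.4 cm, Ī = 83.9808 cm⁴.
Bottom flange (beyond web): 10.8 × 0.8, A = 8.64 cm², x = 5.4 cm, Ī = 83.9808 cm⁴.
Centroid: x̄ = ΣA·x / ΣA = 11.4 cm.
Transfer each piece to the vertical centroidal axis using Ī + A·d² with d = x − 11.4:
  web: d = 0 cm → contributes +2.88 cm⁴
  top flange (beyond web): d = 6 cm → contributes +395.021 cm⁴
  bottom flange (beyond web): d = -6 cm → contributes +395.021 cm⁴
Total I = 792.922 cm⁴.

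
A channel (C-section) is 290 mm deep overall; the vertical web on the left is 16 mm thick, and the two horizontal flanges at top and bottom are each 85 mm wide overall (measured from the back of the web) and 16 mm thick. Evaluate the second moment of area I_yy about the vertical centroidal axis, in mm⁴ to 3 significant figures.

I_yy ≈ 3.68 × 10⁶ mm⁴

Split into non-overlapping primitives; take the origin at the lower-left of the bounding box.
Web: 16 × 290, A = 4 640 mm², x = 8 mm, Ī = 98 987 mm⁴.
Top flange (beyond web): 69 × 16, A = 1 104 mm², x = 50.5 mm, Ī = 438 012 mm⁴.
Bottom flange (beyond web): 69 × 16, A = 1 104 mm², x = 50.5 mm, Ī = 438 012 mm⁴.
Centroid: x̄ = ΣA·x / ΣA = 21.703 mm.
Transfer each piece to the vertical centroidal axis using Ī + A·d² with d = x − 21.703:
  web: d = -13.703 mm → contributes +970 284 mm⁴
  top flange (beyond web): d = 28.797 mm → contributes +1 353 506 mm⁴
  bottom flange (beyond web): d = 28.797 mm → contributes +1 353 506 mm⁴
Total I = 3 677 296 mm⁴.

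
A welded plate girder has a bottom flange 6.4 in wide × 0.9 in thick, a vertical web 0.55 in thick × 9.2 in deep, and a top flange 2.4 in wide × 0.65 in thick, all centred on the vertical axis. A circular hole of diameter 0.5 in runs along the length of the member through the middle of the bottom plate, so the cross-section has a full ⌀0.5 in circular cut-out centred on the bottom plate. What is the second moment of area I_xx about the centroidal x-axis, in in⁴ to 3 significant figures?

Split into non-overlapping primitives; take the origin at the lower-left of the bounding box.
Bottom plate: 6.4 × 0.9, A = 5.76 in², y = 0.45 in, Ī = 0.3888 in⁴.
Web plate: 0.55 × 9.2, A = 5.06 in², y = 5.5 in, Ī = 35.69 in⁴.
Top plate: 2.4 × 0.65, A = 1.56 in², y = 10.425 in, Ī = 0.054925 in⁴.
Hole (subtracted): ⌀0.5, A = 0.19635 in², y = 0.45 in, Ī = 0.003068 in⁴.
Centroid: ȳ = ΣA·y / ΣA = 3.8245 in.
Transfer each piece to the centroidal x-axis using Ī + A·d² with d = y − 3.8245:
  bottom plate: d = -3.3745 in → contributes +65.98 in⁴
  web plate: d = 1.6755 in → contributes +49.894 in⁴
  top plate: d = 6.6005 in → contributes +68.018 in⁴
  hole: d = -3.3745 in → contributes −2.239 in⁴
Total I = 181.65 in⁴.

I_xx ≈ 182 in⁴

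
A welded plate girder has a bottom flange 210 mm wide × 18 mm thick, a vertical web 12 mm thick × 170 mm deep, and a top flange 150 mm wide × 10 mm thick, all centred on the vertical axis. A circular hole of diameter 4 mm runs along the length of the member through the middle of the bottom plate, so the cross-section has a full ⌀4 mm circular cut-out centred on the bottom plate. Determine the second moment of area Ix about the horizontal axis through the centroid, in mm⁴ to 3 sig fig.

Ix ≈ 4.39 × 10⁷ mm⁴

Decompose the section into non-overlapping parts with the origin at the bottom-left of its bounding rectangle.
Bottom plate: 210 × 18, A = 3 780 mm², y = 9 mm, Ī = 102 060 mm⁴.
Web plate: 12 × 170, A = 2 040 mm², y = 103 mm, Ī = 4 913 000 mm⁴.
Top plate: 150 × 10, A = 1 500 mm², y = 193 mm, Ī = 12 500 mm⁴.
Hole (subtracted): ⌀4, A = 12.566 mm², y = 9 mm, Ī = 12.566 mm⁴.
Centroid: ȳ = ΣA·y / ΣA = 73.012 mm.
Transfer each piece to the horizontal axis through the centroid using Ī + A·d² with d = y − 73.012:
  bottom plate: d = -64.012 mm → contributes +15 590 519 mm⁴
  web plate: d = 29.988 mm → contributes +6 747 589 mm⁴
  top plate: d = 119.99 mm → contributes +21 608 350 mm⁴
  hole: d = -64.012 mm → contributes −51 503 mm⁴
Total I = 43 894 955 mm⁴.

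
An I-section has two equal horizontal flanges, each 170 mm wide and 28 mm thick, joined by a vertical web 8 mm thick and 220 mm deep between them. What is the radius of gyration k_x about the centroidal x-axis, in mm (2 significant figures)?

k_x ≈ 120 mm

Split into non-overlapping primitives; take the origin at the lower-left of the bounding box.
Bottom flange: 170 × 28, A = 4 760 mm², y = 14 mm, Ī = 310 987 mm⁴.
Web: 8 × 220, A = 1 760 mm², y = 138 mm, Ī = 7 098 667 mm⁴.
Top flange: 170 × 28, A = 4 760 mm², y = 262 mm, Ī = 310 987 mm⁴.
By symmetry the centroid is at mid-height, ȳ = 138 mm.
Transfer each piece to the centroidal x-axis using Ī + A·d² with d = y − 138:
  bottom flange: d = -124 mm → contributes +73 500 747 mm⁴
  web: d = 0 mm → contributes +7 098 667 mm⁴
  top flange: d = 124 mm → contributes +73 500 747 mm⁴
Total I = 154 100 160 mm⁴.
Radius of gyration: k = √(I/A) = √(154 100 160 / 11 280) = 116.9 mm.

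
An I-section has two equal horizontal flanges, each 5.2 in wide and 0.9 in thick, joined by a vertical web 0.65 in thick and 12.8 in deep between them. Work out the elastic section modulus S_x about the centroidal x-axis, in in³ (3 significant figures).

S_x ≈ 75.8 in³

Break the section into simple shapes (no overlaps), measuring from the bottom-left corner of the bounding box.
Bottom flange: 5.2 × 0.9, A = 4.68 in², y = 0.45 in, Ī = 0.3159 in⁴.
Web: 0.65 × 12.8, A = 8.32 in², y = 7.3 in, Ī = 113.6 in⁴.
Top flange: 5.2 × 0.9, A = 4.68 in², y = 14.15 in, Ī = 0.3159 in⁴.
By symmetry the centroid is at mid-height, ȳ = 7.3 in.
Transfer each piece to the centroidal x-axis using Ī + A·d² with d = y − 7.3:
  bottom flange: d = -6.85 in → contributes +219.91 in⁴
  web: d = 0 in → contributes +113.6 in⁴
  top flange: d = 6.85 in → contributes +219.91 in⁴
Total I = 553.42 in⁴.
Extreme fibre distance c = 7.3 in; S = I/c = 75.811 in³.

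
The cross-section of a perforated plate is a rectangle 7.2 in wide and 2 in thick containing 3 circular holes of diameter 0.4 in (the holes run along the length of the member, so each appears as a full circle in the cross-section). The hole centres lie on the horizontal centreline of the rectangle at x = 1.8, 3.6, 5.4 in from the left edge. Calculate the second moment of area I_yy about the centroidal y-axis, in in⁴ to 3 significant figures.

I_yy ≈ 61.4 in⁴

Decompose the section into non-overlapping parts with the origin at the bottom-left of its bounding rectangle.
Plate: 7.2 × 2, A = 14.4 in², x = 3.6 in, Ī = 62.208 in⁴.
Hole 1 (subtracted): ⌀0.4, A = 0.12566 in², x = 1.8 in, Ī = 0.0012566 in⁴.
Hole 2 (subtracted): ⌀0.4, A = 0.12566 in², x = 3.6 in, Ī = 0.0012566 in⁴.
Hole 3 (subtracted): ⌀0.4, A = 0.12566 in², x = 5.4 in, Ī = 0.0012566 in⁴.
By symmetry the centroid is at mid-width, x̄ = 3.6 in.
Transfer each piece to the centroidal y-axis using Ī + A·d² with d = x − 3.6:
  plate: d = 0 in → contributes +62.208 in⁴
  hole 1: d = -1.8 in → contributes −0.40841 in⁴
  hole 2: d = 0 in → contributes −0.0012566 in⁴
  hole 3: d = 1.8 in → contributes −0.40841 in⁴
Total I = 61.39 in⁴.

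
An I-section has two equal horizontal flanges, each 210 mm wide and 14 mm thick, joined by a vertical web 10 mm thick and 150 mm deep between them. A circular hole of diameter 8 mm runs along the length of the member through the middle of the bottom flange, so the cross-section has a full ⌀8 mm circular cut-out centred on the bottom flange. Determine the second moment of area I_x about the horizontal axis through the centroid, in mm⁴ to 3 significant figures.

Treat the section as a set of non-overlapping primitives; coordinates are from the bounding-box lower-left.
Bottom flange: 210 × 14, A = 2 940 mm², y = 7 mm, Ī = 48 020 mm⁴.
Web: 10 × 150, A = 1 500 mm², y = 89 mm, Ī = 2 812 500 mm⁴.
Top flange: 210 × 14, A = 2 940 mm², y = 171 mm, Ī = 48 020 mm⁴.
Hole (subtracted): ⌀8, A = 50.265 mm², y = 7 mm, Ī = 201.06 mm⁴.
Centroid: ȳ = ΣA·y / ΣA = 89.562 mm.
Transfer each piece to the horizontal axis through the centroid using Ī + A·d² with d = y − 89.562:
  bottom flange: d = -82.562 mm → contributes +20 088 645 mm⁴
  web: d = -0.56234 mm → contributes +2 812 974 mm⁴
  top flange: d = 81.438 mm → contributes +19 546 374 mm⁴
  hole: d = -82.562 mm → contributes −342 838 mm⁴
Total I = 42 105 156 mm⁴.

I_x ≈ 4.21 × 10⁷ mm⁴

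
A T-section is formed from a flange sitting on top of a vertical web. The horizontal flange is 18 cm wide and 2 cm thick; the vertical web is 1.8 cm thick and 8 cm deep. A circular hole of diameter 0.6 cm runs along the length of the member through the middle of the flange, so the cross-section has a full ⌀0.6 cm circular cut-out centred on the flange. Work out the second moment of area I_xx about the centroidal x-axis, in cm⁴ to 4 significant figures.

Decompose the section into non-overlapping parts with the origin at the bottom-left of its bounding rectangle.
Flange: 18 × 2, A = 36 cm², y = 9 cm, Ī = 12 cm⁴.
Web: 1.8 × 8, A = 14.4 cm², y = 4 cm, Ī = 76.8 cm⁴.
Hole (subtracted): ⌀0.6, A = 0.282743 cm², y = 9 cm, Ī = 0.00636173 cm⁴.
Centroid: ȳ = ΣA·y / ΣA = 7.56337 cm.
Transfer each piece to the centroidal x-axis using Ī + A·d² with d = y − 7.56337:
  flange: d = 1.43663 cm → contributes +86.3007 cm⁴
  web: d = -3.56337 cm → contributes +259.645 cm⁴
  hole: d = 1.43663 cm → contributes −0.589918 cm⁴
Total I = 345.356 cm⁴.

I_xx ≈ 345.4 cm⁴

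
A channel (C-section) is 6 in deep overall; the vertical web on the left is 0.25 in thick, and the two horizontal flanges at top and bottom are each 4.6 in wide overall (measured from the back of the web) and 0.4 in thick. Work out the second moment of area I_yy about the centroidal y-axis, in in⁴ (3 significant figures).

I_yy ≈ 11.0 in⁴

Break the section into simple shapes (no overlaps), measuring from the bottom-left corner of the bounding box.
Web: 0.25 × 6, A = 1.5 in², x = 0.125 in, Ī = 0.0078125 in⁴.
Top flange (beyond web): 4.35 × 0.4, A = 1.74 in², x = 2.425 in, Ī = 2.7438 in⁴.
Bottom flange (beyond web): 4.35 × 0.4, A = 1.74 in², x = 2.425 in, Ī = 2.7438 in⁴.
Centroid: x̄ = ΣA·x / ΣA = 1.7322 in.
Transfer each piece to the centroidal y-axis using Ī + A·d² with d = x − 1.7322:
  web: d = -1.6072 in → contributes +3.8826 in⁴
  top flange (beyond web): d = 0.69277 in → contributes +3.5788 in⁴
  bottom flange (beyond web): d = 0.69277 in → contributes +3.5788 in⁴
Total I = 11.04 in⁴.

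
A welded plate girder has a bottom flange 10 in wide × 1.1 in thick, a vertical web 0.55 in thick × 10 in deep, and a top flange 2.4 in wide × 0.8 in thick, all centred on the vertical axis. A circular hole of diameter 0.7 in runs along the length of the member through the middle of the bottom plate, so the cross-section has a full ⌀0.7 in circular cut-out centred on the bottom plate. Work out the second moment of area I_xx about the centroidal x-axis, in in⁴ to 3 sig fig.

Decompose the section into non-overlapping parts with the origin at the bottom-left of its bounding rectangle.
Bottom plate: 10 × 1.1, A = 11 in², y = 0.55 in, Ī = 1.1092 in⁴.
Web plate: 0.55 × 10, A = 5.5 in², y = 6.1 in, Ī = 45.833 in⁴.
Top plate: 2.4 × 0.8, A = 1.92 in², y = 11.5 in, Ī = 0.1024 in⁴.
Hole (subtracted): ⌀0.7, A = 0.38485 in², y = 0.55 in, Ī = 0.011786 in⁴.
Centroid: ȳ = ΣA·y / ΣA = 3.4083 in.
Transfer each piece to the centroidal x-axis using Ī + A·d² with d = y − 3.4083:
  bottom plate: d = -2.8583 in → contributes +90.975 in⁴
  web plate: d = 2.6917 in → contributes +85.684 in⁴
  top plate: d = 8.0917 in → contributes +125.82 in⁴
  hole: d = -2.8583 in → contributes −3.1558 in⁴
Total I = 299.32 in⁴.

I_xx ≈ 299 in⁴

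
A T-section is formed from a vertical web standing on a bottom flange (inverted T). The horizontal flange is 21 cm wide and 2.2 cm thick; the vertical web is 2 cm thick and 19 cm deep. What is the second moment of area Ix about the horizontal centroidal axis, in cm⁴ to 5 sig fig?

Treat the section as a set of non-overlapping primitives; coordinates are from the bounding-box lower-left.
Flange: 21 × 2.2, A = 46.2 cm², y = 1.1 cm, Ī = 18.634 cm⁴.
Web: 2 × 19, A = 38 cm², y = 11.7 cm, Ī = 1143.167 cm⁴.
Centroid: ȳ = ΣA·y / ΣA = 5.883848 cm.
Transfer each piece to the horizontal centroidal axis using Ī + A·d² with d = y − 5.883848:
  flange: d = -4.783848 cm → contributes +1075.93 cm⁴
  web: d = 5.816152 cm → contributes +2428.616 cm⁴
Total I = 3504.547 cm⁴.

Ix ≈ 3504.5 cm⁴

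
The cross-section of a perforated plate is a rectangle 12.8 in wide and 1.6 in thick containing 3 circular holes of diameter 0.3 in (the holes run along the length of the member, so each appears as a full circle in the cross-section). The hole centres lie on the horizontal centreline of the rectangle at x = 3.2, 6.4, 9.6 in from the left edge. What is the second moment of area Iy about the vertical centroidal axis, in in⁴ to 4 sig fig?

Iy ≈ 278.2 in⁴

Break the section into simple shapes (no overlaps), measuring from the bottom-left corner of the bounding box.
Plate: 12.8 × 1.6, A = 20.48 in², x = 6.4 in, Ī = 279.62 in⁴.
Hole 1 (subtracted): ⌀0.3, A = 0.0706858 in², x = 3.2 in, Ī = 0.000397608 in⁴.
Hole 2 (subtracted): ⌀0.3, A = 0.0706858 in², x = 6.4 in, Ī = 0.000397608 in⁴.
Hole 3 (subtracted): ⌀0.3, A = 0.0706858 in², x = 9.6 in, Ī = 0.000397608 in⁴.
By symmetry the centroid is at mid-width, x̄ = 6.4 in.
Transfer each piece to the vertical centroidal axis using Ī + A·d² with d = x − 6.4:
  plate: d = 0 in → contributes +279.62 in⁴
  hole 1: d = -3.2 in → contributes −0.724221 in⁴
  hole 2: d = 0 in → contributes −0.000397608 in⁴
  hole 3: d = 3.2 in → contributes −0.724221 in⁴
Total I = 278.171 in⁴.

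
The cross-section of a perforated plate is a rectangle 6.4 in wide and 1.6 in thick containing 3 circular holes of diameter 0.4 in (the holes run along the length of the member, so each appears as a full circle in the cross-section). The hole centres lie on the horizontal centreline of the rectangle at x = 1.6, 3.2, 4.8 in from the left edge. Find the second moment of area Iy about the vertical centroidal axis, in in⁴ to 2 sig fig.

Decompose the section into non-overlapping parts with the origin at the bottom-left of its bounding rectangle.
Plate: 6.4 × 1.6, A = 10.24 in², x = 3.2 in, Ī = 34.95 in⁴.
Hole 1 (subtracted): ⌀0.4, A = 0.1257 in², x = 1.6 in, Ī = 0.001257 in⁴.
Hole 2 (subtracted): ⌀0.4, A = 0.1257 in², x = 3.2 in, Ī = 0.001257 in⁴.
Hole 3 (subtracted): ⌀0.4, A = 0.1257 in², x = 4.8 in, Ī = 0.001257 in⁴.
By symmetry the centroid is at mid-width, x̄ = 3.2 in.
Transfer each piece to the vertical centroidal axis using Ī + A·d² with d = x − 3.2:
  plate: d = 0 in → contributes +34.95 in⁴
  hole 1: d = -1.6 in → contributes −0.323 in⁴
  hole 2: d = 0 in → contributes −0.001257 in⁴
  hole 3: d = 1.6 in → contributes −0.323 in⁴
Total I = 34.31 in⁴.

Iy ≈ 34 in⁴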